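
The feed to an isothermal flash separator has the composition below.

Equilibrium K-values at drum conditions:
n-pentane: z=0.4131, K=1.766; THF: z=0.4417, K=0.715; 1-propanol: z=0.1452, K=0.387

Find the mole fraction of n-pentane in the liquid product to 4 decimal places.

x_n-pentane = 0.3283

Newton iteration, β⁰ = 0.49:
  β = 0.4900: g = -0.04346, g' = -0.2881 → β = 0.3391
  β = 0.3391: g = -0.00054, g' = -0.2837 → β = 0.3372
Converged at β = 0.3372.
Compositions from xᵢ = zᵢ/(1+β(Kᵢ−1)), yᵢ = Kᵢxᵢ:
  n-pentane: x = 0.3283, y = 0.5798
  THF: x = 0.4887, y = 0.3494
  1-propanol: x = 0.1830, y = 0.0708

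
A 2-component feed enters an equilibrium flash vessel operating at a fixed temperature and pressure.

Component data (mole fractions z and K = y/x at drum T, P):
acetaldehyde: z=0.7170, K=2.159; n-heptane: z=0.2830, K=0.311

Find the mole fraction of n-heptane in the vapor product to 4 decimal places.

y_n-heptane = 0.1950

Binary case is linear: z₁(K₁−1)(1+β(K₂−1)) + z₂(K₂−1)(1+β(K₁−1)) = 0
⇒ β = [z₁(K₁−1)+z₂(K₂−1)] / [−(K₁−1)(K₂−1)] = 0.63602/0.79855 = 0.7965
Compositions from xᵢ = zᵢ/(1+β(Kᵢ−1)), yᵢ = Kᵢxᵢ:
  acetaldehyde: x = 0.3728, y = 0.8050
  n-heptane: x = 0.6272, y = 0.1950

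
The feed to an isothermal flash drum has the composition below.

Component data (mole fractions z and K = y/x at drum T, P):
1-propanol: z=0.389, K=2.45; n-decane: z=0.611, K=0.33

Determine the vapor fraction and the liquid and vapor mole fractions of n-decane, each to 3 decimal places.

ψ = 0.159, x_n-decane = 0.684, y_n-decane = 0.226

Let ψ = V/F and solve Σ zᵢ(Kᵢ−1)/(1+ψ(Kᵢ−1)) = 0.
Check two-phase: ΣzᵢKᵢ = 1.155 > 1 and Σzᵢ/Kᵢ = 2.010 > 1, so g(0) = 0.155 > 0 and g(1) = -1.010 < 0.
Binary case is linear: z₁(K₁−1)(1+ψ(K₂−1)) + z₂(K₂−1)(1+ψ(K₁−1)) = 0
⇒ ψ = [z₁(K₁−1)+z₂(K₂−1)] / [−(K₁−1)(K₂−1)] = 0.1547/0.9715 = 0.159
Compositions from xᵢ = zᵢ/(1+ψ(Kᵢ−1)), yᵢ = Kᵢxᵢ:
  1-propanol: x = 0.316, y = 0.774
  n-decane: x = 0.684, y = 0.226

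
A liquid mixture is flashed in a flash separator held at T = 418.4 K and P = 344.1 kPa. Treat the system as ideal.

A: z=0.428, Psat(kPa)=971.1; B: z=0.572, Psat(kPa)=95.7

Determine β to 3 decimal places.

Raoult's law: Kᵢ = Pᵢˢᵃᵗ/P = Pᵢˢᵃᵗ/344.1.
  K_A = 971.1/344.1 = 2.82214, K_B = 95.7/344.1 = 0.27812
Material balance + equilibrium reduce to Σ zᵢ(Kᵢ−1)/(1+β(Kᵢ−1)) = 0.
g(0) = ΣzᵢKᵢ − 1 = 0.367 and g(1) = 1 − Σzᵢ/Kᵢ = -1.208, so a root lies in (0, 1).
Binary case is linear: z₁(K₁−1)(1+β(K₂−1)) + z₂(K₂−1)(1+β(K₁−1)) = 0
⇒ β = [z₁(K₁−1)+z₂(K₂−1)] / [−(K₁−1)(K₂−1)] = 0.3670/1.3154 = 0.279

β = 0.279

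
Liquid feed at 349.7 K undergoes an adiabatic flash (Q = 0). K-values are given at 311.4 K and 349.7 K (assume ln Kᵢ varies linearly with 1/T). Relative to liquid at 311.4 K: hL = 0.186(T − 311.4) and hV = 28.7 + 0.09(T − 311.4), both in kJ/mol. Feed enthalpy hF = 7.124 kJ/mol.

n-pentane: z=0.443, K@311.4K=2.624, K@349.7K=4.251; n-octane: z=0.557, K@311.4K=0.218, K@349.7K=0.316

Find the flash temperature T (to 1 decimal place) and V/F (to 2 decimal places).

Adiabatic flash: solve Rachford–Rice at each trial T, then check hF = ψ·hV(T) + (1−ψ)·hL(T).
  T = 311.4 K: K = (2.624, 0.218), RR gives ψ = 0.224, H_out = 6.415 kJ/mol
  T = 349.7 K: K = (4.251, 0.316), RR gives ψ = 0.476, H_out = 19.043 kJ/mol
  T = 330.5 K: K = (3.385, 0.265), RR gives ψ = 0.369, H_out = 13.474 kJ/mol
  T = 320.9 K: K = (2.990, 0.241), RR gives ψ = 0.304, H_out = 10.206 kJ/mol
  T = 316.1 K: K = (2.802, 0.229), RR gives ψ = 0.266, H_out = 8.377 kJ/mol
  T = 313.8 K: K = (2.714, 0.224), RR gives ψ = 0.246, H_out = 7.441 kJ/mol
  T = 312.6 K: K = (2.669, 0.221), RR gives ψ = 0.235, H_out = 6.935 kJ/mol
Linear interpolation between T = 312.6 (H_out = 6.935) and T = 313.8 (H_out = 7.441) on hF = 7.124 gives T ≈ 313.0 K, at which ψ = 0.24.

T = 313.0 K, V/F = 0.24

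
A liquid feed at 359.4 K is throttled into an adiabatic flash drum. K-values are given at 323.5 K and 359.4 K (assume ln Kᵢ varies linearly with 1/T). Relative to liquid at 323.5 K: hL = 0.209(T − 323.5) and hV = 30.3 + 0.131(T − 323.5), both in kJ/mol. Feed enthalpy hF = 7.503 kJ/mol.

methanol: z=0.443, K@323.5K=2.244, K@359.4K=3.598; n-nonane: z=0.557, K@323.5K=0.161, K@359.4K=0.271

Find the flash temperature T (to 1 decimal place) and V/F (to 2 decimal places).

T = 332.8 K, V/F = 0.19

Adiabatic flash: solve Rachford–Rice at each trial T, then check hF = ψ·hV(T) + (1−ψ)·hL(T).
  T = 323.5 K: K = (2.244, 0.161), RR gives ψ = 0.080, H_out = 2.432 kJ/mol
  T = 359.4 K: K = (3.598, 0.271), RR gives ψ = 0.393, H_out = 18.318 kJ/mol
  T = 341.4 K: K = (2.875, 0.212), RR gives ψ = 0.265, H_out = 11.396 kJ/mol
  T = 332.4 K: K = (2.547, 0.185), RR gives ψ = 0.184, H_out = 7.293 kJ/mol
  T = 336.9 K: K = (2.708, 0.198), RR gives ψ = 0.226, H_out = 9.422 kJ/mol
  T = 334.6 K: K = (2.625, 0.191), RR gives ψ = 0.205, H_out = 8.356 kJ/mol
Linear interpolation between T = 332.4 (H_out = 7.293) and T = 334.6 (H_out = 8.356) on hF = 7.503 gives T ≈ 332.8 K, at which ψ = 0.19.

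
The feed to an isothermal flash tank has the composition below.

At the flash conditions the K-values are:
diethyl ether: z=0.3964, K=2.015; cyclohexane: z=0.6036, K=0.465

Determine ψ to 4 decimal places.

Binary case is linear: z₁(K₁−1)(1+ψ(K₂−1)) + z₂(K₂−1)(1+ψ(K₁−1)) = 0
⇒ ψ = [z₁(K₁−1)+z₂(K₂−1)] / [−(K₁−1)(K₂−1)] = 0.07942/0.54302 = 0.1463

ψ = 0.1463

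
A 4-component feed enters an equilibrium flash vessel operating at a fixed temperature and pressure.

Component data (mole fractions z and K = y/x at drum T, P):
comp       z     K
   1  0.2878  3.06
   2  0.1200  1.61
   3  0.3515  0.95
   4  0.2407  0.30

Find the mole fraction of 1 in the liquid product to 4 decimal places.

x_1 = 0.1268

Rachford–Rice: g(V/F) = Σ zᵢ(Kᵢ−1)/(1+V/F(Kᵢ−1)) = 0.
Check two-phase: ΣzᵢKᵢ = 1.4800 > 1 and Σzᵢ/Kᵢ = 1.3409 > 1, so g(0) = 0.4800 > 0 and g(1) = -0.3409 < 0.
Iterate (Newton) starting at V/F = 0.5:
  V/F = 0.5000: g = 0.07090, g' = -0.6027 → V/F = 0.6177
  V/F = 0.6177: g = -0.00089, g' = -0.6270 → V/F = 0.6162
Converged at V/F = 0.6162.
Compositions from xᵢ = zᵢ/(1+V/F(Kᵢ−1)), yᵢ = Kᵢxᵢ:
  1: x = 0.1268, y = 0.3881
  2: x = 0.0872, y = 0.1404
  3: x = 0.3627, y = 0.3445
  4: x = 0.4233, y = 0.1270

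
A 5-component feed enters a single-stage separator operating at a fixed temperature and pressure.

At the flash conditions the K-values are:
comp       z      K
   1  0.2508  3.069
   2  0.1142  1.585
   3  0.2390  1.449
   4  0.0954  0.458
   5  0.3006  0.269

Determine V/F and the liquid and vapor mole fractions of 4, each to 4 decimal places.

V/F = 0.4699, x_4 = 0.1280, y_4 = 0.0586

Material balance + equilibrium reduce to Σ zᵢ(Kᵢ−1)/(1+V/F(Kᵢ−1)) = 0.
Feasibility: ΣzᵢKᵢ = 1.4216, Σzᵢ/Kᵢ = 1.6445 — both > 1, two phases present.
Newton–Raphson from V/F = 0.5:
  V/F = 0.5000: g = -0.02287, g' = -0.7666 → V/F = 0.4702
  V/F = 0.4702: g = -0.00017, g' = -0.7561 → V/F = 0.4699
Converged at V/F = 0.4699.
Compositions from xᵢ = zᵢ/(1+V/F(Kᵢ−1)), yᵢ = Kᵢxᵢ:
  1: x = 0.1272, y = 0.3903
  2: x = 0.0896, y = 0.1420
  3: x = 0.1974, y = 0.2860
  4: x = 0.1280, y = 0.0586
  5: x = 0.4579, y = 0.1232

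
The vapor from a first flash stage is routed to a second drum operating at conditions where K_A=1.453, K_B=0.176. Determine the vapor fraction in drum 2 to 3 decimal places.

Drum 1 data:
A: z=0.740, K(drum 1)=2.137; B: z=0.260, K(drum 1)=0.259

V/F (drum 2) = 0.677

Drum 1:
Binary case is linear: z₁(K₁−1)(1+ψ₁(K₂−1)) + z₂(K₂−1)(1+ψ₁(K₁−1)) = 0
⇒ ψ₁ = [z₁(K₁−1)+z₂(K₂−1)] / [−(K₁−1)(K₂−1)] = 0.6487/0.8425 = 0.770
Drum-1 compositions:
  A: x = 0.395, y = 0.843
  B: x = 0.605, y = 0.157
Drum-2 feed = drum-1 vapor: z₂ = (0.8432, 0.1568).
Drum 2:
Rachford–Rice: g(ψ₂) = Σ zᵢ(Kᵢ−1)/(1+ψ₂(Kᵢ−1)) = 0.
Check two-phase: ΣzᵢKᵢ = 1.253 > 1 and Σzᵢ/Kᵢ = 1.471 > 1, so g(0) = 0.253 > 0 and g(1) = -0.471 < 0.
Newton iteration, ψ₂⁰ = 0.47:
  ψ₂ = 0.470: g = 0.1040, g' = -0.401 → ψ₂ = 0.729
  ψ₂ = 0.729: g = -0.0367, g' = -0.766 → ψ₂ = 0.681
  ψ₂ = 0.681: g = -0.0028, g' = -0.655 → ψ₂ = 0.677
Converged at ψ₂ = 0.677.
  A: x = 0.645, y = 0.938
  B: x = 0.355, y = 0.062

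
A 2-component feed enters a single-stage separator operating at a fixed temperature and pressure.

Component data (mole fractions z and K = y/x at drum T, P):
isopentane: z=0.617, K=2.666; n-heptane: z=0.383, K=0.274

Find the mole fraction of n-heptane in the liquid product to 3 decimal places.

x_n-heptane = 0.696

Let ψ = V/F and solve Σ zᵢ(Kᵢ−1)/(1+ψ(Kᵢ−1)) = 0.
Feasibility: ΣzᵢKᵢ = 1.750, Σzᵢ/Kᵢ = 1.629 — both > 1, two phases present.
Binary case is linear: z₁(K₁−1)(1+ψ(K₂−1)) + z₂(K₂−1)(1+ψ(K₁−1)) = 0
⇒ ψ = [z₁(K₁−1)+z₂(K₂−1)] / [−(K₁−1)(K₂−1)] = 0.7499/1.2095 = 0.620
Compositions from xᵢ = zᵢ/(1+ψ(Kᵢ−1)), yᵢ = Kᵢxᵢ:
  isopentane: x = 0.304, y = 0.809
  n-heptane: x = 0.696, y = 0.191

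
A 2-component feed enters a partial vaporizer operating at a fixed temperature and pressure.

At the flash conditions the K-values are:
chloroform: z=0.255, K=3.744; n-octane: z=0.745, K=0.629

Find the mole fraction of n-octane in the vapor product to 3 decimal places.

Newton iteration, ψ⁰ = 0.5:
  ψ = 0.500: g = -0.0444, g' = -0.496 → ψ = 0.411
  ψ = 0.411: g = 0.0030, g' = -0.567 → ψ = 0.416
Converged at ψ = 0.416.
Compositions from xᵢ = zᵢ/(1+ψ(Kᵢ−1)), yᵢ = Kᵢxᵢ:
  chloroform: x = 0.119, y = 0.446
  n-octane: x = 0.881, y = 0.554

y_n-octane = 0.554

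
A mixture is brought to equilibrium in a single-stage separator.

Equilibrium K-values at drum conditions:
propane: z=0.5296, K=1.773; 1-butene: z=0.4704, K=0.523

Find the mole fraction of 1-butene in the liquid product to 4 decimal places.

Let ψ = V/F and solve Σ zᵢ(Kᵢ−1)/(1+ψ(Kᵢ−1)) = 0.
Feasibility: ΣzᵢKᵢ = 1.1850, Σzᵢ/Kᵢ = 1.1981 — both > 1, two phases present.
Binary case is linear: z₁(K₁−1)(1+ψ(K₂−1)) + z₂(K₂−1)(1+ψ(K₁−1)) = 0
⇒ ψ = [z₁(K₁−1)+z₂(K₂−1)] / [−(K₁−1)(K₂−1)] = 0.18500/0.36872 = 0.5017
Compositions from xᵢ = zᵢ/(1+ψ(Kᵢ−1)), yᵢ = Kᵢxᵢ:
  propane: x = 0.3816, y = 0.6766
  1-butene: x = 0.6184, y = 0.3234

x_1-butene = 0.6184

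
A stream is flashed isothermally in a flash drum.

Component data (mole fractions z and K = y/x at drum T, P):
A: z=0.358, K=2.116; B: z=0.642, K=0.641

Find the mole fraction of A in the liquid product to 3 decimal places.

Binary case is linear: z₁(K₁−1)(1+β(K₂−1)) + z₂(K₂−1)(1+β(K₁−1)) = 0
⇒ β = [z₁(K₁−1)+z₂(K₂−1)] / [−(K₁−1)(K₂−1)] = 0.1691/0.4006 = 0.422
Compositions from xᵢ = zᵢ/(1+β(Kᵢ−1)), yᵢ = Kᵢxᵢ:
  A: x = 0.243, y = 0.515
  B: x = 0.757, y = 0.485

x_A = 0.243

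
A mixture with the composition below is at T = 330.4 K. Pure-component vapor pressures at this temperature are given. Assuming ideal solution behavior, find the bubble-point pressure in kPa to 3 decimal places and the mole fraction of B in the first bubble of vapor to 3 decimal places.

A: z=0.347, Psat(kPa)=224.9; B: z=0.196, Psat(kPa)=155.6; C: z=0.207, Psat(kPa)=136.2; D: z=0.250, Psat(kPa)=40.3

Pbub = 146.806 kPa, y_B = 0.208

At the bubble point ψ → 0, so ΣzᵢKᵢ = 1 with Kᵢ = Pᵢˢᵃᵗ/P ⇒ P = ΣzᵢPᵢˢᵃᵗ.
P = 0.347·224.9 + 0.196·155.6 + 0.207·136.2 + 0.250·40.3 = 146.806 kPa
yᵢ = zᵢPᵢˢᵃᵗ/P ⇒ y_B = 0.196·155.6/146.806 = 0.208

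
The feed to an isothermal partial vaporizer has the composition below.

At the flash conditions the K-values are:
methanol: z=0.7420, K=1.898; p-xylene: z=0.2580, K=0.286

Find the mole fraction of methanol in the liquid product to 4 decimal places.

Rachford–Rice: g(ψ) = Σ zᵢ(Kᵢ−1)/(1+ψ(Kᵢ−1)) = 0.
Check two-phase: ΣzᵢKᵢ = 1.4821 > 1 and Σzᵢ/Kᵢ = 1.2930 > 1, so g(0) = 0.4821 > 0 and g(1) = -0.2930 < 0.
Binary case is linear: z₁(K₁−1)(1+ψ(K₂−1)) + z₂(K₂−1)(1+ψ(K₁−1)) = 0
⇒ ψ = [z₁(K₁−1)+z₂(K₂−1)] / [−(K₁−1)(K₂−1)] = 0.48210/0.64117 = 0.7519
Compositions from xᵢ = zᵢ/(1+ψ(Kᵢ−1)), yᵢ = Kᵢxᵢ:
  methanol: x = 0.4429, y = 0.8407
  p-xylene: x = 0.5571, y = 0.1593

x_methanol = 0.4429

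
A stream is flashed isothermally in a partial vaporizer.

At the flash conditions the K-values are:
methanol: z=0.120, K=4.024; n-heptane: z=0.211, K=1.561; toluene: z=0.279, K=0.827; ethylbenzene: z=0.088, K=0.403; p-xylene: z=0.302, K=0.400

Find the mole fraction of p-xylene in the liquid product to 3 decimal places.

x_p-xylene = 0.349

Material balance + equilibrium reduce to Σ zᵢ(Kᵢ−1)/(1+ψ(Kᵢ−1)) = 0.
g(0) = ΣzᵢKᵢ − 1 = 0.199 and g(1) = 1 − Σzᵢ/Kᵢ = -0.476, so a root lies in (0, 1).
Iterate (Newton) starting at ψ = 0.69:
  ψ = 0.690: g = -0.2505, g' = -0.568 → ψ = 0.249
  ψ = 0.249: g = -0.0142, g' = -0.611 → ψ = 0.226
Converged at ψ = 0.226.
Compositions from xᵢ = zᵢ/(1+ψ(Kᵢ−1)), yᵢ = Kᵢxᵢ:
  methanol: x = 0.071, y = 0.287
  n-heptane: x = 0.187, y = 0.292
  toluene: x = 0.290, y = 0.240
  ethylbenzene: x = 0.102, y = 0.041
  p-xylene: x = 0.349, y = 0.140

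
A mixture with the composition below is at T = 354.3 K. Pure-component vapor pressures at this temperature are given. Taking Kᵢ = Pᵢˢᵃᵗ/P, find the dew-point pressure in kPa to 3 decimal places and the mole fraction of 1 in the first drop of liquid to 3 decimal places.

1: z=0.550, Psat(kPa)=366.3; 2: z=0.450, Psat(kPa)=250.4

At the dew point ψ → 1, so Σzᵢ/Kᵢ = 1 with Kᵢ = Pᵢˢᵃᵗ/P ⇒ 1/P = Σzᵢ/Pᵢˢᵃᵗ.
1/P = 0.550/366.3 + 0.450/250.4 = 0.003299 ⇒ P = 303.157 kPa
xᵢ = zᵢP/Pᵢˢᵃᵗ ⇒ x_1 = 0.550·303.157/366.3 = 0.455

Pdew = 303.157 kPa, x_1 = 0.455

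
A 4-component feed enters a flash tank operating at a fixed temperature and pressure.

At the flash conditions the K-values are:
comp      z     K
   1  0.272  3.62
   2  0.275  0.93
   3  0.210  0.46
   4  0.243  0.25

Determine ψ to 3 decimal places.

ψ = 0.310

Rachford–Rice: g(ψ) = Σ zᵢ(Kᵢ−1)/(1+ψ(Kᵢ−1)) = 0.
Feasibility: ΣzᵢKᵢ = 1.398, Σzᵢ/Kᵢ = 1.799 — both > 1, two phases present.
Newton iteration, ψ⁰ = 0.5:
  ψ = 0.500: g = -0.1584, g' = -0.816 → ψ = 0.306
  ψ = 0.306: g = 0.0035, g' = -0.895 → ψ = 0.310
Converged at ψ = 0.310.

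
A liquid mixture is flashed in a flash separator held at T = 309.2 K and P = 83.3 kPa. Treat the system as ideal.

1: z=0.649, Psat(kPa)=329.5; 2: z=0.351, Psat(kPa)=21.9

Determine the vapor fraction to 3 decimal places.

Raoult's law: Kᵢ = Pᵢˢᵃᵗ/P = Pᵢˢᵃᵗ/83.3.
  K_1 = 329.5/83.3 = 3.95558, K_2 = 21.9/83.3 = 0.26291
Material balance + equilibrium reduce to Σ zᵢ(Kᵢ−1)/(1+ψ(Kᵢ−1)) = 0.
g(0) = ΣzᵢKᵢ − 1 = 1.659 and g(1) = 1 − Σzᵢ/Kᵢ = -0.499, so a root lies in (0, 1).
Binary case is linear: z₁(K₁−1)(1+ψ(K₂−1)) + z₂(K₂−1)(1+ψ(K₁−1)) = 0
⇒ ψ = [z₁(K₁−1)+z₂(K₂−1)] / [−(K₁−1)(K₂−1)] = 1.6595/2.1785 = 0.762

ψ = 0.762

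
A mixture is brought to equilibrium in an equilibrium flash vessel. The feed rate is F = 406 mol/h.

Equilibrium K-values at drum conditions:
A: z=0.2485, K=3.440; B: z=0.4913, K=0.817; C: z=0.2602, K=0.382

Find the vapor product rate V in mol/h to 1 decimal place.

Let ψ = V/F and solve Σ zᵢ(Kᵢ−1)/(1+ψ(Kᵢ−1)) = 0.
Feasibility: ΣzᵢKᵢ = 1.3556, Σzᵢ/Kᵢ = 1.3547 — both > 1, two phases present.
Iterate (Newton) starting at ψ = 0.5:
  ψ = 0.5000: g = -0.05855, g' = -0.5283 → ψ = 0.3892
  ψ = 0.3892: g = 0.00249, g' = -0.5806 → ψ = 0.3934
  ψ = 0.3934: g = 0.00001, g' = -0.5777 → ψ = 0.3935
Converged at ψ = 0.3935.
Then V = ψ·F = 0.3935·406 = 159.7 mol/h and L = F − V = 246.3 mol/h.

V = 159.7 mol/h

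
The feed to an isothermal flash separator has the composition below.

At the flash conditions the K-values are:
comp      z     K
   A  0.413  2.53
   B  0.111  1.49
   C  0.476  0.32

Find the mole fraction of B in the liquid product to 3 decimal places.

Newton iteration, V/F⁰ = 0.5:
  V/F = 0.500: g = -0.0887, g' = -0.833 → V/F = 0.393
  V/F = 0.393: g = -0.0019, g' = -0.806 → V/F = 0.391
Converged at V/F = 0.391.
Compositions from xᵢ = zᵢ/(1+V/F(Kᵢ−1)), yᵢ = Kᵢxᵢ:
  A: x = 0.258, y = 0.654
  B: x = 0.093, y = 0.139
  C: x = 0.648, y = 0.208

x_B = 0.093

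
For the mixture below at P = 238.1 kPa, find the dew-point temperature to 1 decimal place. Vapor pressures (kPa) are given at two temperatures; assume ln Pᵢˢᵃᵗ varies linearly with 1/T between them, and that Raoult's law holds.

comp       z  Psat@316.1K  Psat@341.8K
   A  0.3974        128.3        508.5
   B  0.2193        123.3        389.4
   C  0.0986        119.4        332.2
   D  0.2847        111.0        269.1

T = 331.0 K

Dew-point temperature: Σzᵢ·P/Pᵢˢᵃᵗ(T) = 1. Interpolate ln Pᵢˢᵃᵗ = aᵢ + bᵢ/T.
  T = 316.1 K: ΣzᵢP/Pᵢˢᵃᵗ = 1.9683
  T = 341.8 K: ΣzᵢP/Pᵢˢᵃᵗ = 0.6427
  T = 329.0 K: ΣzᵢP/Pᵢˢᵃᵗ = 1.0923
  T = 335.4 K: ΣzᵢP/Pᵢˢᵃᵗ = 0.8327
  T = 332.2 K: ΣzᵢP/Pᵢˢᵃᵗ = 0.9521
  T = 330.6 K: ΣzᵢP/Pᵢˢᵃᵗ = 1.0194
  T = 331.4 K: ΣzᵢP/Pᵢˢᵃᵗ = 0.9851
  T = 331.0 K: ΣzᵢP/Pᵢˢᵃᵗ = 1.0021
Interpolating between 331.0 K and 331.4 K gives T ≈ 331.0 K.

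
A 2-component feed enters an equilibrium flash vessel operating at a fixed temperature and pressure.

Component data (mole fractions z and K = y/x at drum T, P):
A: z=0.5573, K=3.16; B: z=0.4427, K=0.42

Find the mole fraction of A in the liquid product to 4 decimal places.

x_A = 0.2117

Let β = V/F and solve Σ zᵢ(Kᵢ−1)/(1+β(Kᵢ−1)) = 0.
Feasibility: ΣzᵢKᵢ = 1.9470, Σzᵢ/Kᵢ = 1.2304 — both > 1, two phases present.
Newton iteration, β⁰ = 0.67:
  β = 0.6700: g = 0.07193, g' = -0.8326 → β = 0.7564
  β = 0.7564: g = -0.00042, g' = -0.8475 → β = 0.7559
Converged at β = 0.7559.
Compositions from xᵢ = zᵢ/(1+β(Kᵢ−1)), yᵢ = Kᵢxᵢ:
  A: x = 0.2117, y = 0.6689
  B: x = 0.7883, y = 0.3311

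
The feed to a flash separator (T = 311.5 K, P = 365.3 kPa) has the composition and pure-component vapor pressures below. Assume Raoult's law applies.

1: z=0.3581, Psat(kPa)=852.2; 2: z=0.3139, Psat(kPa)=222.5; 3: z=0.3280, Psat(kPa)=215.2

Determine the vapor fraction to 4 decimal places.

ψ = 0.4110

Raoult's law: Kᵢ = Pᵢˢᵃᵗ/P = Pᵢˢᵃᵗ/365.3.
  K_1 = 852.2/365.3 = 2.332877, K_2 = 222.5/365.3 = 0.609088, K_3 = 215.2/365.3 = 0.589105
Newton–Raphson from ψ = 0.35:
  ψ = 0.3500: g = 0.02590, g' = -0.4357 → ψ = 0.4094
  ψ = 0.4094: g = 0.00066, g' = -0.4143 → ψ = 0.4110
Converged at ψ = 0.4110.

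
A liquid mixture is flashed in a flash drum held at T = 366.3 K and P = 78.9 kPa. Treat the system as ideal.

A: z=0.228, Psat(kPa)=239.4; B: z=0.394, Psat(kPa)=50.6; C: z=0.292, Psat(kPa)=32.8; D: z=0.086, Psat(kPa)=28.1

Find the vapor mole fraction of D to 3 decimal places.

y_D = 0.033

Raoult's law: Kᵢ = Pᵢˢᵃᵗ/P = Pᵢˢᵃᵗ/78.9.
  K_A = 239.4/78.9 = 3.03422, K_B = 50.6/78.9 = 0.64132, K_C = 32.8/78.9 = 0.41572, K_D = 28.1/78.9 = 0.35615
Material balance + equilibrium reduce to Σ zᵢ(Kᵢ−1)/(1+ψ(Kᵢ−1)) = 0.
g(0) = ΣzᵢKᵢ − 1 = 0.096 and g(1) = 1 − Σzᵢ/Kᵢ = -0.633, so a root lies in (0, 1).
Newton–Raphson from ψ = 0.5:
  ψ = 0.500: g = -0.2650, g' = -0.584 → ψ = 0.046
  ψ = 0.046: g = 0.0480, g' = -0.984 → ψ = 0.095
  ψ = 0.095: g = 0.0029, g' = -0.870 → ψ = 0.098
Converged at ψ = 0.098.
Compositions from xᵢ = zᵢ/(1+ψ(Kᵢ−1)), yᵢ = Kᵢxᵢ:
  A: x = 0.190, y = 0.577
  B: x = 0.408, y = 0.262
  C: x = 0.310, y = 0.129
  D: x = 0.092, y = 0.033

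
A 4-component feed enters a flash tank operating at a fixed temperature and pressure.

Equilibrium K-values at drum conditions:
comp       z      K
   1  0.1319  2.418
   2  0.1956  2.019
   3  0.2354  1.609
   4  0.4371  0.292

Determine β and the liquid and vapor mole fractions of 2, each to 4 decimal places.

Newton iteration, β⁰ = 0.5:
  β = 0.5000: g = -0.12767, g' = -0.7563 → β = 0.3312
  β = 0.3312: g = -0.00867, g' = -0.6707 → β = 0.3183
  β = 0.3183: g = -0.00002, g' = -0.6681 → β = 0.3182
Converged at β = 0.3182.
Compositions from xᵢ = zᵢ/(1+β(Kᵢ−1)), yᵢ = Kᵢxᵢ:
  1: x = 0.0909, y = 0.2198
  2: x = 0.1477, y = 0.2982
  3: x = 0.1972, y = 0.3173
  4: x = 0.5642, y = 0.1648

β = 0.3182, x_2 = 0.1477, y_2 = 0.2982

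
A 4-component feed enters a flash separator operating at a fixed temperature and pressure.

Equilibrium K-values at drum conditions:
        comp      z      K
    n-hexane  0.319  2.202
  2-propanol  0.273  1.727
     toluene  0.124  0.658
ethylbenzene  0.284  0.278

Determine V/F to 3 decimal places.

Newton iteration, V/F⁰ = 0.5:
  V/F = 0.500: g = 0.0130, g' = -0.641 → V/F = 0.520
Converged at V/F = 0.520.

V/F = 0.520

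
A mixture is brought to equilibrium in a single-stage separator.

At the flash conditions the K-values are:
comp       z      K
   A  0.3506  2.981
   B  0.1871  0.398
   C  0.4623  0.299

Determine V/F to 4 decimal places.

Material balance + equilibrium reduce to Σ zᵢ(Kᵢ−1)/(1+V/F(Kᵢ−1)) = 0.
g(0) = ΣzᵢKᵢ − 1 = 0.2578 and g(1) = 1 − Σzᵢ/Kᵢ = -1.1339, so a root lies in (0, 1).
Newton–Raphson from V/F = 0.54:
  V/F = 0.5400: g = -0.35279, g' = -1.0582 → V/F = 0.2066
  V/F = 0.2066: g = -0.01479, g' = -1.0918 → V/F = 0.1931
  V/F = 0.1931: g = 0.00012, g' = -1.1105 → V/F = 0.1932
Converged at V/F = 0.1932.

V/F = 0.1932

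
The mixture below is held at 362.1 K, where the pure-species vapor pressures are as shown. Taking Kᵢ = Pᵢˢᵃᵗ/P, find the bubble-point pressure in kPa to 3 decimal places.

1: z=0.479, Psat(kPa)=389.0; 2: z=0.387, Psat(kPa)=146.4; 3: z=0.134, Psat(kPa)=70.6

At the bubble point ψ → 0, so ΣzᵢKᵢ = 1 with Kᵢ = Pᵢˢᵃᵗ/P ⇒ P = ΣzᵢPᵢˢᵃᵗ.
P = 0.479·389.0 + 0.387·146.4 + 0.134·70.6 = 252.448 kPa

Pbub = 252.448 kPa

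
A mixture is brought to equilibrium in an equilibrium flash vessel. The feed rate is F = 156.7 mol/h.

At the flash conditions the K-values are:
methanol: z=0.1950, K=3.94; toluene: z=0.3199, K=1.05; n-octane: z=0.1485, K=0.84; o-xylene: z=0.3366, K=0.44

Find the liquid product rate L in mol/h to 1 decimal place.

Iterate (Newton) starting at ψ = 0.49:
  ψ = 0.4900: g = -0.03505, g' = -0.4887 → ψ = 0.4183
  ψ = 0.4183: g = 0.00116, g' = -0.5242 → ψ = 0.4205
Converged at ψ = 0.4205.
Then V = ψ·F = 0.4205·156.7 = 65.9 mol/h and L = F − V = 90.8 mol/h.

L = 90.8 mol/h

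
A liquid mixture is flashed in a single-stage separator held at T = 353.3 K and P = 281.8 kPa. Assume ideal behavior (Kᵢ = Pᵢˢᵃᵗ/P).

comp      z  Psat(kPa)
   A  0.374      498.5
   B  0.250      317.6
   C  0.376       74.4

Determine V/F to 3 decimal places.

V/F = 0.099

Raoult's law: Kᵢ = Pᵢˢᵃᵗ/P = Pᵢˢᵃᵗ/281.8.
  K_A = 498.5/281.8 = 1.76899, K_B = 317.6/281.8 = 1.12704, K_C = 74.4/281.8 = 0.26402
Rachford–Rice: g(V/F) = Σ zᵢ(Kᵢ−1)/(1+V/F(Kᵢ−1)) = 0.
Check two-phase: ΣzᵢKᵢ = 1.043 > 1 and Σzᵢ/Kᵢ = 1.857 > 1, so g(0) = 0.043 > 0 and g(1) = -0.857 < 0.
Iterate (Newton) starting at V/F = 0.39:
  V/F = 0.390: g = -0.1366, g' = -0.535 → V/F = 0.135
  V/F = 0.135: g = -0.0154, g' = -0.436 → V/F = 0.100
  V/F = 0.100: g = -0.0001, g' = -0.432 → V/F = 0.099
Converged at V/F = 0.099.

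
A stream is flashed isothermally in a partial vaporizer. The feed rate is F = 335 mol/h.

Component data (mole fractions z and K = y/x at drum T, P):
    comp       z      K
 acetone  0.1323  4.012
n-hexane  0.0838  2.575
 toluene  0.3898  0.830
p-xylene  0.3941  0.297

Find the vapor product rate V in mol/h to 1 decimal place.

V = 51.5 mol/h

Rachford–Rice: g(ψ) = Σ zᵢ(Kᵢ−1)/(1+ψ(Kᵢ−1)) = 0.
g(0) = ΣzᵢKᵢ − 1 = 0.1872 and g(1) = 1 − Σzᵢ/Kᵢ = -0.8621, so a root lies in (0, 1).
Newton iteration, ψ⁰ = 0.42:
  ψ = 0.4200: g = -0.20912, g' = -0.7145 → ψ = 0.1273
  ψ = 0.1273: g = 0.02597, g' = -1.0181 → ψ = 0.1528
  ψ = 0.1528: g = 0.00084, g' = -0.9543 → ψ = 0.1537
Converged at ψ = 0.1537.
Then V = ψ·F = 0.1537·335 = 51.5 mol/h and L = F − V = 283.5 mol/h.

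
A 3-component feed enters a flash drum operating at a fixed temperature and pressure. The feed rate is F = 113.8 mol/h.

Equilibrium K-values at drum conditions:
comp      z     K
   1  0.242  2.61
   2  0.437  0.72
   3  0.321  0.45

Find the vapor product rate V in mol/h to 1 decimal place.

V = 15.8 mol/h

Iterate (Newton) starting at ψ = 0.5:
  ψ = 0.500: g = -0.1699, g' = -0.424 → ψ = 0.099
  ψ = 0.099: g = 0.0236, g' = -0.612 → ψ = 0.137
  ψ = 0.137: g = 0.0008, g' = -0.571 → ψ = 0.139
Converged at ψ = 0.139.
Then V = ψ·F = 0.1388·113.8 = 15.8 mol/h and L = F − V = 98.0 mol/h.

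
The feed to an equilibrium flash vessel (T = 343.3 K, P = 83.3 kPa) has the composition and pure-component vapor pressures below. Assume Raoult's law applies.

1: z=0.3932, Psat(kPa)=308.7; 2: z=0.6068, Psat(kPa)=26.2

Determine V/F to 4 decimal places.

V/F = 0.3494

Raoult's law: Kᵢ = Pᵢˢᵃᵗ/P = Pᵢˢᵃᵗ/83.3.
  K_1 = 308.7/83.3 = 3.705882, K_2 = 26.2/83.3 = 0.314526
Rachford–Rice: g(V/F) = Σ zᵢ(Kᵢ−1)/(1+V/F(Kᵢ−1)) = 0.
Feasibility: ΣzᵢKᵢ = 1.6480, Σzᵢ/Kᵢ = 2.0354 — both > 1, two phases present.
Binary case is linear: z₁(K₁−1)(1+V/F(K₂−1)) + z₂(K₂−1)(1+V/F(K₁−1)) = 0
⇒ V/F = [z₁(K₁−1)+z₂(K₂−1)] / [−(K₁−1)(K₂−1)] = 0.64801/1.85481 = 0.3494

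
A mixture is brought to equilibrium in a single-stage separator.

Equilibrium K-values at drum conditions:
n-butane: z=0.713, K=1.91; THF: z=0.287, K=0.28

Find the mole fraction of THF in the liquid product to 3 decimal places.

Newton iteration, β⁰ = 0.5:
  β = 0.500: g = 0.1231, g' = -0.642 → β = 0.692
  β = 0.692: g = -0.0134, g' = -0.813 → β = 0.675
Converged at β = 0.675.
Compositions from xᵢ = zᵢ/(1+β(Kᵢ−1)), yᵢ = Kᵢxᵢ:
  n-butane: x = 0.442, y = 0.844
  THF: x = 0.558, y = 0.156

x_THF = 0.558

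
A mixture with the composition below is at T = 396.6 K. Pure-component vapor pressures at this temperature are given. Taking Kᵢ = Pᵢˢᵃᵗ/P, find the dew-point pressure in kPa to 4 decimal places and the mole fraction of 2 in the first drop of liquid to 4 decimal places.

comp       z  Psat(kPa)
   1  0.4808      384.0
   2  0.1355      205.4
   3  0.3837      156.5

At the dew point ψ → 1, so Σzᵢ/Kᵢ = 1 with Kᵢ = Pᵢˢᵃᵗ/P ⇒ 1/P = Σzᵢ/Pᵢˢᵃᵗ.
1/P = 0.4808/384.0 + 0.1355/205.4 + 0.3837/156.5 = 0.0043635 ⇒ P = 229.1723 kPa
xᵢ = zᵢP/Pᵢˢᵃᵗ ⇒ x_2 = 0.1355·229.1723/205.4 = 0.1512

Pdew = 229.1723 kPa, x_2 = 0.1512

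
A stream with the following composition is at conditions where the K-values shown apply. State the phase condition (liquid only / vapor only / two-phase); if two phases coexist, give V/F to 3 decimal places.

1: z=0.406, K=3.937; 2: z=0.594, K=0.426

ΣzᵢKᵢ = 1.851; Σzᵢ/Kᵢ = 1.497.
Both exceed 1, so a two-phase solution exists.
Let ψ = V/F and solve Σ zᵢ(Kᵢ−1)/(1+ψ(Kᵢ−1)) = 0.
Newton–Raphson from ψ = 0.31:
  ψ = 0.310: g = 0.2094, g' = -1.249 → ψ = 0.478
  ψ = 0.478: g = 0.0265, g' = -0.978 → ψ = 0.505
Converged at ψ = 0.505.

two-phase, V/F = 0.505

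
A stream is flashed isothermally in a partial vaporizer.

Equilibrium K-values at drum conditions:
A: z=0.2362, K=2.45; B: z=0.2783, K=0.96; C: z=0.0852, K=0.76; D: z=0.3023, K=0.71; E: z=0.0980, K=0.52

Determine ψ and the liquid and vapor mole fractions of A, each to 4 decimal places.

ψ = 0.4981, x_A = 0.1372, y_A = 0.3360

Rachford–Rice: g(ψ) = Σ zᵢ(Kᵢ−1)/(1+ψ(Kᵢ−1)) = 0.
Check two-phase: ΣzᵢKᵢ = 1.1762 > 1 and Σzᵢ/Kᵢ = 1.1126 > 1, so g(0) = 0.1762 > 0 and g(1) = -0.1126 < 0.
Newton–Raphson from ψ = 0.55:
  ψ = 0.5500: g = -0.01262, g' = -0.2384 → ψ = 0.4971
  ψ = 0.4971: g = 0.00025, g' = -0.2482 → ψ = 0.4981
Converged at ψ = 0.4981.
Compositions from xᵢ = zᵢ/(1+ψ(Kᵢ−1)), yᵢ = Kᵢxᵢ:
  A: x = 0.1372, y = 0.3360
  B: x = 0.2840, y = 0.2726
  C: x = 0.0968, y = 0.0735
  D: x = 0.3533, y = 0.2509
  E: x = 0.1288, y = 0.0670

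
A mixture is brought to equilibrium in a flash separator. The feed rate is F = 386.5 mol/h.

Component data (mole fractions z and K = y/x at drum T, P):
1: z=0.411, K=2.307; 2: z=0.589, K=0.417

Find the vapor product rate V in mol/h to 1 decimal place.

Binary case is linear: z₁(K₁−1)(1+ψ(K₂−1)) + z₂(K₂−1)(1+ψ(K₁−1)) = 0
⇒ ψ = [z₁(K₁−1)+z₂(K₂−1)] / [−(K₁−1)(K₂−1)] = 0.1938/0.7620 = 0.254
Then V = ψ·F = 0.2543·386.5 = 98.3 mol/h and L = F − V = 288.2 mol/h.

V = 98.3 mol/h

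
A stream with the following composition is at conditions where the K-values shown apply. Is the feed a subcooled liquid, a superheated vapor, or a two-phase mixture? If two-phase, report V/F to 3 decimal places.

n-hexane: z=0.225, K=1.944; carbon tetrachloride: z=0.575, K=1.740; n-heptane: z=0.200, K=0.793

ΣzᵢKᵢ = 1.597; Σzᵢ/Kᵢ = 0.698.
Since Σzᵢ/Kᵢ < 1 the mixture is above its dew point — single vapor phase.

superheated vapor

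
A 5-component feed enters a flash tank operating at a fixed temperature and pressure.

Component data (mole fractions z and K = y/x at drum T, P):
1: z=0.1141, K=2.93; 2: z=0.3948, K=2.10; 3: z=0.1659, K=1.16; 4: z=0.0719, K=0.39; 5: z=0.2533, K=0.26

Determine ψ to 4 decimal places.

ψ = 0.5762

Rachford–Rice: g(ψ) = Σ zᵢ(Kᵢ−1)/(1+ψ(Kᵢ−1)) = 0.
Feasibility: ΣzᵢKᵢ = 1.4497, Σzᵢ/Kᵢ = 1.5285 — both > 1, two phases present.
Iterate (Newton) starting at ψ = 0.35:
  ψ = 0.3500: g = 0.16140, g' = -0.7001 → ψ = 0.5805
  ψ = 0.5805: g = -0.00335, g' = -0.7665 → ψ = 0.5762
Converged at ψ = 0.5762.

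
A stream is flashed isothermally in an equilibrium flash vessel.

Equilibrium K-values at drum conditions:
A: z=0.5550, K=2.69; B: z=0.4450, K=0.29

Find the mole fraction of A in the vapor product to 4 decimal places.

Rachford–Rice: g(ψ) = Σ zᵢ(Kᵢ−1)/(1+ψ(Kᵢ−1)) = 0.
Check two-phase: ΣzᵢKᵢ = 1.6220 > 1 and Σzᵢ/Kᵢ = 1.7408 > 1, so g(0) = 0.6220 > 0 and g(1) = -0.7408 < 0.
Binary case is linear: z₁(K₁−1)(1+ψ(K₂−1)) + z₂(K₂−1)(1+ψ(K₁−1)) = 0
⇒ ψ = [z₁(K₁−1)+z₂(K₂−1)] / [−(K₁−1)(K₂−1)] = 0.62200/1.19990 = 0.5184
Compositions from xᵢ = zᵢ/(1+ψ(Kᵢ−1)), yᵢ = Kᵢxᵢ:
  A: x = 0.2958, y = 0.7958
  B: x = 0.7042, y = 0.2042

y_A = 0.7958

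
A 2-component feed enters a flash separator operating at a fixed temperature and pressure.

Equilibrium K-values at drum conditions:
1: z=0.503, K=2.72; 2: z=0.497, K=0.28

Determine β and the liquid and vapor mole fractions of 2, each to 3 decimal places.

Rachford–Rice: g(β) = Σ zᵢ(Kᵢ−1)/(1+β(Kᵢ−1)) = 0.
g(0) = ΣzᵢKᵢ − 1 = 0.507 and g(1) = 1 − Σzᵢ/Kᵢ = -0.960, so a root lies in (0, 1).
Iterate (Newton) starting at β = 0.5:
  β = 0.500: g = -0.0940, g' = -1.059 → β = 0.411
  β = 0.411: g = -0.0017, g' = -1.030 → β = 0.410
Converged at β = 0.410.
Compositions from xᵢ = zᵢ/(1+β(Kᵢ−1)), yᵢ = Kᵢxᵢ:
  1: x = 0.295, y = 0.803
  2: x = 0.705, y = 0.197

β = 0.410, x_2 = 0.705, y_2 = 0.197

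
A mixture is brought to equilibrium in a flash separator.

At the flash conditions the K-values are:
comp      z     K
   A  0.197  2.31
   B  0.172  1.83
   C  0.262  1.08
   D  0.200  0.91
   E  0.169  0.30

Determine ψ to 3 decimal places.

ψ = 0.686

Let ψ = V/F and solve Σ zᵢ(Kᵢ−1)/(1+ψ(Kᵢ−1)) = 0.
Feasibility: ΣzᵢKᵢ = 1.285, Σzᵢ/Kᵢ = 1.205 — both > 1, two phases present.
Newton–Raphson from ψ = 0.41:
  ψ = 0.410: g = 0.1101, g' = -0.375 → ψ = 0.703
  ψ = 0.703: g = -0.0080, g' = -0.464 → ψ = 0.686
Converged at ψ = 0.686.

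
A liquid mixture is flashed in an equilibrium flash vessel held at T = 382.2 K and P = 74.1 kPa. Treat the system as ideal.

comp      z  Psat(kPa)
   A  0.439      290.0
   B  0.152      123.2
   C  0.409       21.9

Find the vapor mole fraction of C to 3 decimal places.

Raoult's law: Kᵢ = Pᵢˢᵃᵗ/P = Pᵢˢᵃᵗ/74.1.
  K_A = 290.0/74.1 = 3.91363, K_B = 123.2/74.1 = 1.66262, K_C = 21.9/74.1 = 0.29555
Material balance + equilibrium reduce to Σ zᵢ(Kᵢ−1)/(1+ψ(Kᵢ−1)) = 0.
g(0) = ΣzᵢKᵢ − 1 = 1.092 and g(1) = 1 − Σzᵢ/Kᵢ = -0.587, so a root lies in (0, 1).
Newton–Raphson from ψ = 0.5:
  ψ = 0.500: g = 0.1515, g' = -1.139 → ψ = 0.633
  ψ = 0.633: g = 0.0006, g' = -1.155 → ψ = 0.634
Converged at ψ = 0.634.
Compositions from xᵢ = zᵢ/(1+ψ(Kᵢ−1)), yᵢ = Kᵢxᵢ:
  A: x = 0.154, y = 0.604
  B: x = 0.107, y = 0.178
  C: x = 0.739, y = 0.218

y_C = 0.218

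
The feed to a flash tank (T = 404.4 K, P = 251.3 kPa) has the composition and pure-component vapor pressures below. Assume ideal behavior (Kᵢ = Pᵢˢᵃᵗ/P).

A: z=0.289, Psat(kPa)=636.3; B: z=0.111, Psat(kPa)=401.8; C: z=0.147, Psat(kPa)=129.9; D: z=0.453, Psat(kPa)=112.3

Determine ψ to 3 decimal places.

ψ = 0.260

Raoult's law: Kᵢ = Pᵢˢᵃᵗ/P = Pᵢˢᵃᵗ/251.3.
  K_A = 636.3/251.3 = 2.53203, K_B = 401.8/251.3 = 1.59889, K_C = 129.9/251.3 = 0.51691, K_D = 112.3/251.3 = 0.44688
Material balance + equilibrium reduce to Σ zᵢ(Kᵢ−1)/(1+ψ(Kᵢ−1)) = 0.
g(0) = ΣzᵢKᵢ − 1 = 0.188 and g(1) = 1 − Σzᵢ/Kᵢ = -0.482, so a root lies in (0, 1).
Newton–Raphson from ψ = 0.31:
  ψ = 0.310: g = -0.0297, g' = -0.589 → ψ = 0.260
Converged at ψ = 0.260.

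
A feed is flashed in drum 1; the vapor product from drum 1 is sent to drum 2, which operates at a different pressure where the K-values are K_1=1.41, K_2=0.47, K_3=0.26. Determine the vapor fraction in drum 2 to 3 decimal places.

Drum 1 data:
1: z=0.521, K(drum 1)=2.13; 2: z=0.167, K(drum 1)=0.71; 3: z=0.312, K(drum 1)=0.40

V/F (drum 2) = 0.187

Drum 1:
Iterate (Newton) starting at ψ₁ = 0.5:
  ψ₁ = 0.500: g = 0.0521, g' = -0.520 → ψ₁ = 0.600
  ψ₁ = 0.600: g = -0.0004, g' = -0.531 → ψ₁ = 0.599
Converged at ψ₁ = 0.599.
Drum-1 compositions:
  1: x = 0.311, y = 0.662
  2: x = 0.202, y = 0.144
  3: x = 0.487, y = 0.195
Drum-2 feed = drum-1 vapor: z₂ = (0.6616, 0.1435, 0.1949).
Drum 2:
Rachford–Rice: g(ψ₂) = Σ zᵢ(Kᵢ−1)/(1+ψ₂(Kᵢ−1)) = 0.
Feasibility: ΣzᵢKᵢ = 1.051, Σzᵢ/Kᵢ = 1.524 — both > 1, two phases present.
Newton–Raphson from ψ₂ = 0.38:
  ψ₂ = 0.380: g = -0.0612, g' = -0.353 → ψ₂ = 0.207
  ψ₂ = 0.207: g = -0.0056, g' = -0.294 → ψ₂ = 0.188
  ψ₂ = 0.188: g = -0.0000, g' = -0.289 → ψ₂ = 0.187
Converged at ψ₂ = 0.187.
  1: x = 0.614, y = 0.866
  2: x = 0.159, y = 0.075
  3: x = 0.226, y = 0.059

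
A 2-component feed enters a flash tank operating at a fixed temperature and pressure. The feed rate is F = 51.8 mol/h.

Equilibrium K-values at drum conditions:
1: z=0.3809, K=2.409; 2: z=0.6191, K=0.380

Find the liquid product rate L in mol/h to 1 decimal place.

L = 42.7 mol/h

Material balance + equilibrium reduce to Σ zᵢ(Kᵢ−1)/(1+V/F(Kᵢ−1)) = 0.
Feasibility: ΣzᵢKᵢ = 1.1528, Σzᵢ/Kᵢ = 1.7873 — both > 1, two phases present.
Binary case is linear: z₁(K₁−1)(1+V/F(K₂−1)) + z₂(K₂−1)(1+V/F(K₁−1)) = 0
⇒ V/F = [z₁(K₁−1)+z₂(K₂−1)] / [−(K₁−1)(K₂−1)] = 0.15285/0.87358 = 0.1750
Then V = V/F·F = 0.1750·51.8 = 9.1 mol/h and L = F − V = 42.7 mol/h.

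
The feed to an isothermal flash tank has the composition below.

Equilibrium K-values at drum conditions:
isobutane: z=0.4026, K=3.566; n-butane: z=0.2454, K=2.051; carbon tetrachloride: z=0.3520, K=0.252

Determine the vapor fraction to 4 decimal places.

ψ = 0.6728

Material balance + equilibrium reduce to Σ zᵢ(Kᵢ−1)/(1+ψ(Kᵢ−1)) = 0.
Feasibility: ΣzᵢKᵢ = 2.0277, Σzᵢ/Kᵢ = 1.6294 — both > 1, two phases present.
Newton–Raphson from ψ = 0.63:
  ψ = 0.6300: g = 0.05204, g' = -1.1897 → ψ = 0.6737
  ψ = 0.6737: g = -0.00122, g' = -1.2493 → ψ = 0.6728
Converged at ψ = 0.6728.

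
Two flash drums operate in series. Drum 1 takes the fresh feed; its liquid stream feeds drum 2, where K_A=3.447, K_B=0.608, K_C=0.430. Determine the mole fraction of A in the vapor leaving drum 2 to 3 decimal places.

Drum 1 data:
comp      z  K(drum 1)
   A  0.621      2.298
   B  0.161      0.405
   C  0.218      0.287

y_A (drum 2) = 0.588

Drum 1:
Rachford–Rice: g(ψ₁) = Σ zᵢ(Kᵢ−1)/(1+ψ₁(Kᵢ−1)) = 0.
Check two-phase: ΣzᵢKᵢ = 1.555 > 1 and Σzᵢ/Kᵢ = 1.427 > 1, so g(0) = 0.555 > 0 and g(1) = -0.427 < 0.
Newton iteration, ψ₁⁰ = 0.5:
  ψ₁ = 0.500: g = 0.1109, g' = -0.768 → ψ₁ = 0.644
  ψ₁ = 0.644: g = -0.0040, g' = -0.839 → ψ₁ = 0.640
Converged at ψ₁ = 0.640.
Drum-1 compositions:
  A: x = 0.339, y = 0.780
  B: x = 0.260, y = 0.105
  C: x = 0.401, y = 0.115
Drum-2 feed = drum-1 liquid: z₂ = (0.3393, 0.2599, 0.4008).
Drum 2:
Let ψ₂ = V/F and solve Σ zᵢ(Kᵢ−1)/(1+ψ₂(Kᵢ−1)) = 0.
g(0) = ΣzᵢKᵢ − 1 = 0.500 and g(1) = 1 − Σzᵢ/Kᵢ = -0.458, so a root lies in (0, 1).
Newton–Raphson from ψ₂ = 0.5:
  ψ₂ = 0.500: g = -0.0728, g' = -0.727 → ψ₂ = 0.400
  ψ₂ = 0.400: g = 0.0029, g' = -0.794 → ψ₂ = 0.404
Converged at ψ₂ = 0.404.
  A: x = 0.171, y = 0.588
  B: x = 0.309, y = 0.188
  C: x = 0.521, y = 0.224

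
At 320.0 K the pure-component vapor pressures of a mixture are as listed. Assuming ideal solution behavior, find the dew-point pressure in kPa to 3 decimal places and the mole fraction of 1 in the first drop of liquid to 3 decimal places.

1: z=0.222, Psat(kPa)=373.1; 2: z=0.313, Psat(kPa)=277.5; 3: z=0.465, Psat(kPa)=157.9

Pdew = 214.232 kPa, x_1 = 0.127

At the dew point ψ → 1, so Σzᵢ/Kᵢ = 1 with Kᵢ = Pᵢˢᵃᵗ/P ⇒ 1/P = Σzᵢ/Pᵢˢᵃᵗ.
1/P = 0.222/373.1 + 0.313/277.5 + 0.465/157.9 = 0.004668 ⇒ P = 214.232 kPa
xᵢ = zᵢP/Pᵢˢᵃᵗ ⇒ x_1 = 0.222·214.232/373.1 = 0.127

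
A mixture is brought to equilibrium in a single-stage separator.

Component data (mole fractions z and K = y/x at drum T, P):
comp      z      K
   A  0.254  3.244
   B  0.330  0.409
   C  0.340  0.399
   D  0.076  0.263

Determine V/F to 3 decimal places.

Newton–Raphson from V/F = 0.5:
  V/F = 0.500: g = -0.3891, g' = -0.871 → V/F = 0.053
  V/F = 0.053: g = 0.0384, g' = -1.319 → V/F = 0.082
  V/F = 0.082: g = 0.0015, g' = -1.221 → V/F = 0.084
Converged at V/F = 0.084.

V/F = 0.084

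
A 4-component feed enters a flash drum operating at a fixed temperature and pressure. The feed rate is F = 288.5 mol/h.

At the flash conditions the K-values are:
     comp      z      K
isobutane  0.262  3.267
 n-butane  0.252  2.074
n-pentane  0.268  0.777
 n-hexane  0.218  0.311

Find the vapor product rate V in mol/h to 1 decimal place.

V = 211.3 mol/h

Newton–Raphson from ψ = 0.5:
  ψ = 0.500: g = 0.1581, g' = -0.677 → ψ = 0.734
  ψ = 0.734: g = -0.0008, g' = -0.723 → ψ = 0.733
Converged at ψ = 0.733.
Then V = ψ·F = 0.7326·288.5 = 211.3 mol/h and L = F − V = 77.2 mol/h.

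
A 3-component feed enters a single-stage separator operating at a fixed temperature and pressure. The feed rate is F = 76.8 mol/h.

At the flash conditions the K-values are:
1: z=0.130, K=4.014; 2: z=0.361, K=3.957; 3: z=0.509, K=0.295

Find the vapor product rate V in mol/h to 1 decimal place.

V = 40.3 mol/h

Rachford–Rice: g(β) = Σ zᵢ(Kᵢ−1)/(1+β(Kᵢ−1)) = 0.
g(0) = ΣzᵢKᵢ − 1 = 1.100 and g(1) = 1 − Σzᵢ/Kᵢ = -0.849, so a root lies in (0, 1).
Iterate (Newton) starting at β = 0.5:
  β = 0.500: g = 0.0328, g' = -1.305 → β = 0.525
Converged at β = 0.525.
Then V = β·F = 0.5252·76.8 = 40.3 mol/h and L = F − V = 36.5 mol/h.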